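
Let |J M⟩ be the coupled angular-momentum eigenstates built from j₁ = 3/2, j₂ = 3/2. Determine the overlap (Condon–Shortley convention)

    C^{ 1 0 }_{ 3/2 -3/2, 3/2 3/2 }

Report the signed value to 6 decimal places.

+0.670820

√[3·2!1!1!/5! · 0!3!3!0!1!1!] = √(9/5)
  +(−1)^2/∏(2,0,1,1,0,0)! = 1/2  (running 1/2)
⟨..|..⟩ = √(9/5)·(1/2) = +0.670820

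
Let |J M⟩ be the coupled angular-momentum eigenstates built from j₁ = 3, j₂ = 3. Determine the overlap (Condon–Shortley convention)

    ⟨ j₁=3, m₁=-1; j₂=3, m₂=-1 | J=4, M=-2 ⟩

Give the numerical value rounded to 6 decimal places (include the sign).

√[9·2!4!4!/11! · 2!4!2!4!2!6!] = √(331776/385)
  +(−1)^0/∏(0,2,4,2,0,2)! = 1/192  (running 1/192)
  +(−1)^1/∏(1,1,3,1,1,3)! = -1/36  (running -13/576)
  +(−1)^2/∏(2,0,2,0,2,4)! = 1/192  (running -5/288)
⟨..|..⟩ = √(331776/385)·(-5/288) = -0.509647

−√(20/77) ≈ -0.509647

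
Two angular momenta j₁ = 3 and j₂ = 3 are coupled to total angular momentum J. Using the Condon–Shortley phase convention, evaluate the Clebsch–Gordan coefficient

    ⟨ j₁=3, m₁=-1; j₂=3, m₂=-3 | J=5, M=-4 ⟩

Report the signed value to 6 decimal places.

j₁+j₂−J=1  J+j₁−j₂=5  J−j₁+j₂=5  j₁+j₂+J+1=12
(j₁±m₁, j₂±m₂, J±M) = (2,4,0,6,1,9)
P² = 4147200
sum k=0..0:
  [0] +1/2880 = 1/2880
S = 1/2880
C² = P²·S² = 1/2 ; C = +0.707107

+0.707107  (= +√(1/2))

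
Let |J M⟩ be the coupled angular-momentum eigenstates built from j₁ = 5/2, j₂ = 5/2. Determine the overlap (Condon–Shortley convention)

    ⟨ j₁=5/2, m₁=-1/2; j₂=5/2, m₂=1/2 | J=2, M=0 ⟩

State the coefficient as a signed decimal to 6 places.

j₁+j₂−J=3  J+j₁−j₂=2  J−j₁+j₂=2  j₁+j₂+J+1=8
(j₁±m₁, j₂±m₂, J±M) = (2,3,3,2,2,2)
P² = 12/7
sum k=1..3:
  [1] −1/8 = -1/8
  [2] +1/2 = 1/2
  [3] −1/24 = -1/24
S = 1/3
C² = P²·S² = 4/21 ; C = +0.436436

+√(4/21) ≈ +0.436436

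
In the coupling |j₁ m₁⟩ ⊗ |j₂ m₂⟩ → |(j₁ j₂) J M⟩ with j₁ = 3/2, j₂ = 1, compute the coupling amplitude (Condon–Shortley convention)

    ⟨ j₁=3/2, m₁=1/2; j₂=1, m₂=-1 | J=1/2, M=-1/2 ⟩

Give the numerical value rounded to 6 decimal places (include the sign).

j₁+j₂−J=2  J+j₁−j₂=1  J−j₁+j₂=0  j₁+j₂+J+1=4
(j₁±m₁, j₂±m₂, J±M) = (2,1,0,2,0,1)
P² = 2/3
sum k=0..0:
  [0] +1/2 = 1/2
S = 1/2
C² = P²·S² = 1/6 ; C = +0.408248

+0.408248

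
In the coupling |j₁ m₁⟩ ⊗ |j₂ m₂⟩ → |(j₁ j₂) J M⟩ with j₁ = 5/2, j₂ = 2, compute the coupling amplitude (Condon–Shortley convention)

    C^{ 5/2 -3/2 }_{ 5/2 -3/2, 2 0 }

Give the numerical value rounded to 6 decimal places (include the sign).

-0.119523  (= −√(1/70))

triangle: 2!*3!*2!/8! = 24/40320
(j±m)!: 1!*4!*2!*2!*1!*4! = 2304
prefactor² = (2J+1)*Δ*N² = 288/35
  k=1: −1/(1!*1!*3!*1!*0!*1!) = -1/6
  k=2: +1/(2!*0!*2!*0!*1!*2!) = 1/8
Σ = -1/24  ⇒  CG² = 288/35*(-1/24)² = 1/70
CG = −√(1/70) = -0.119523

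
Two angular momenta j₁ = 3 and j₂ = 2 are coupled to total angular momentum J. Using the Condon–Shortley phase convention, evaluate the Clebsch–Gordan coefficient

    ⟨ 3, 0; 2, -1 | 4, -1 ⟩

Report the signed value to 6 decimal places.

+0.462910

j₁+j₂−J=1  J+j₁−j₂=5  J−j₁+j₂=3  j₁+j₂+J+1=10
(j₁±m₁, j₂±m₂, J±M) = (3,3,1,3,3,5)
P² = 1944/7
sum k=0..1:
  [0] +1/24 = 1/24
  [1] −1/72 = -1/72
S = 1/36
C² = P²·S² = 3/14 ; C = +0.462910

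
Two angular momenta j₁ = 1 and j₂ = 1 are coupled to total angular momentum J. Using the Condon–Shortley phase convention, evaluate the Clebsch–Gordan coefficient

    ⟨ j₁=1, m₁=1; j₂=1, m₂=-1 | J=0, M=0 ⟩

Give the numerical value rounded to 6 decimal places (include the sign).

j₁+j₂−J=2  J+j₁−j₂=0  J−j₁+j₂=0  j₁+j₂+J+1=3
(j₁±m₁, j₂±m₂, J±M) = (2,0,0,2,0,0)
P² = 4/3
sum k=0..0:
  [0] +1/2 = 1/2
S = 1/2
C² = P²·S² = 1/3 ; C = +0.577350

+√(1/3) = +0.577350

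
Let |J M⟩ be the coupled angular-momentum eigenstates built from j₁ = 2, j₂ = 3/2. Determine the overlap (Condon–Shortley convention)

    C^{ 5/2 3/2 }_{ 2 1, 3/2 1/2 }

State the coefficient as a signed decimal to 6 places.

j₁+j₂−J=1  J+j₁−j₂=3  J−j₁+j₂=2  j₁+j₂+J+1=7
(j₁±m₁, j₂±m₂, J±M) = (3,1,2,1,4,1)
P² = 144/35
sum k=0..1:
  [0] +1/4 = 1/4
  [1] −1/6 = -1/6
S = 1/12
C² = P²·S² = 1/35 ; C = +0.169031

+0.169031  (= +√(1/35))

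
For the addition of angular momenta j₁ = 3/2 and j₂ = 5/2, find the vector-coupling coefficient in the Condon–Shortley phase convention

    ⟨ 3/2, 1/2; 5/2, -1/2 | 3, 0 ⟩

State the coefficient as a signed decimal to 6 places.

√[7·1!2!4!/8! · 2!1!2!3!3!3!] = √(36/5)
  +(−1)^0/∏(0,1,1,2,1,2)! = 1/4  (running 1/4)
  +(−1)^1/∏(1,0,0,1,2,3)! = -1/12  (running 1/6)
⟨..|..⟩ = √(36/5)·(1/6) = +0.447214

+0.447214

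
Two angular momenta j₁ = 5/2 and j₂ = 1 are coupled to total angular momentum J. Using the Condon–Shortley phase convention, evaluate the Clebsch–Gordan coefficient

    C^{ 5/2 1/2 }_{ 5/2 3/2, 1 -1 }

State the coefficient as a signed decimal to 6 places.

√[6·1!4!1!/7! · 4!1!0!2!3!2!] = √(576/35)
  +(−1)^0/∏(0,1,1,0,3,1)! = 1/6  (running 1/6)
⟨..|..⟩ = √(576/35)·(1/6) = +0.676123

+0.676123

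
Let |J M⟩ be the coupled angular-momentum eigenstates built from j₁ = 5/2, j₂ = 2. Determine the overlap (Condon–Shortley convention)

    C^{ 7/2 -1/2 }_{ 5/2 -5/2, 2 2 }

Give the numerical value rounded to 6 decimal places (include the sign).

j₁+j₂−J=1  J+j₁−j₂=4  J−j₁+j₂=3  j₁+j₂+J+1=9
(j₁±m₁, j₂±m₂, J±M) = (0,5,4,0,3,4)
P² = 9216/7
sum k=1..1:
  [1] −1/144 = -1/144
S = -1/144
C² = P²·S² = 4/63 ; C = -0.251976

-0.251976  (= −√(4/63))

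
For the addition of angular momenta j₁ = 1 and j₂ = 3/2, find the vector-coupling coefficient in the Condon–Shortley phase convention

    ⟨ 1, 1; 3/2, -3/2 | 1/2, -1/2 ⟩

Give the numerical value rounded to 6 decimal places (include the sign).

+0.707107  (= +√(1/2))

triangle: 2!*0!*1!/4! = 2/24
(j±m)!: 2!*0!*0!*3!*0!*1! = 12
prefactor² = (2J+1)*Δ*N² = 2
  k=0: +1/(0!*2!*0!*0!*0!*1!) = 1/2
Σ = 1/2  ⇒  CG² = 2*1/2² = 1/2
CG = +√(1/2) = +0.707107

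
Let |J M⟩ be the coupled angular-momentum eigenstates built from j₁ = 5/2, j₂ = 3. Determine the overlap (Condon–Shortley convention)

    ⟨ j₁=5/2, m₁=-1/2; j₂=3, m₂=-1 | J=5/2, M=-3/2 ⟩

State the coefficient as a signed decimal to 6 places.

−√(1/35) ≈ -0.169031

j₁+j₂−J=3  J+j₁−j₂=2  J−j₁+j₂=3  j₁+j₂+J+1=9
(j₁±m₁, j₂±m₂, J±M) = (2,3,2,4,1,4)
P² = 576/35
sum k=1..2:
  [1] −1/8 = -1/8
  [2] +1/12 = 1/12
S = -1/24
C² = P²·S² = 1/35 ; C = -0.169031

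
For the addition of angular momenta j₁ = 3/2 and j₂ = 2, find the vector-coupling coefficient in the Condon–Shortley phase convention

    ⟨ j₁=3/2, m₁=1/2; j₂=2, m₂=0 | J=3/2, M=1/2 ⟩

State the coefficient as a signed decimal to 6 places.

−√(1/5) = -0.447214

√[4·2!1!2!/6! · 2!1!2!2!2!1!] = √(16/45)
  +(−1)^0/∏(0,2,1,2,0,0)! = 1/4  (running 1/4)
  +(−1)^1/∏(1,1,0,1,1,1)! = -1  (running -3/4)
⟨..|..⟩ = √(16/45)·(-3/4) = -0.447214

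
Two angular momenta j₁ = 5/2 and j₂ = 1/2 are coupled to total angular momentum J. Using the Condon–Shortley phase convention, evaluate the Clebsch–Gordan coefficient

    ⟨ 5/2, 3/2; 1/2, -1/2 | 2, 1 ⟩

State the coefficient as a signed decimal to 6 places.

+√(2/3) = +0.816497

√[5·1!4!0!/6! · 4!1!0!1!3!1!] = √(24)
  +(−1)^0/∏(0,1,1,0,3,0)! = 1/6  (running 1/6)
⟨..|..⟩ = √(24)·(1/6) = +0.816497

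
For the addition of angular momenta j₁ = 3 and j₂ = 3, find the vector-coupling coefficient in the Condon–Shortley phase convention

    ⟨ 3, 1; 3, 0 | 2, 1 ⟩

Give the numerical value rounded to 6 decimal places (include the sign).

+√(1/42) ≈ +0.154303

√[5·4!2!2!/9! · 4!2!3!3!3!1!] = √(96/7)
  +(−1)^1/∏(1,3,1,2,1,0)! = -1/12  (running -1/12)
  +(−1)^2/∏(2,2,0,1,2,1)! = 1/8  (running 1/24)
⟨..|..⟩ = √(96/7)·(1/24) = +0.154303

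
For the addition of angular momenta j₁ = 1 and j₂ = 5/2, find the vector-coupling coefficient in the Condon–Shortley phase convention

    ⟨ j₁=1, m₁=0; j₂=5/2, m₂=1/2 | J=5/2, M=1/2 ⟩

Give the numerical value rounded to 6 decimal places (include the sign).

-0.169031  (= −√(1/35))

√[6·1!1!4!/7! · 1!1!3!2!3!2!] = √(144/35)
  +(−1)^0/∏(0,1,1,3,0,1)! = 1/6  (running 1/6)
  +(−1)^1/∏(1,0,0,2,1,2)! = -1/4  (running -1/12)
⟨..|..⟩ = √(144/35)·(-1/12) = -0.169031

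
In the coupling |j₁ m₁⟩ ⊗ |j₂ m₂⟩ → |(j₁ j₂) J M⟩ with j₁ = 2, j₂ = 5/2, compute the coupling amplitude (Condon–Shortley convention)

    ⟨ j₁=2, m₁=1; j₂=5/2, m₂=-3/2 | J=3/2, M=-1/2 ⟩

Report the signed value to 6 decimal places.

triangle: 3!×1!×2!/7! = 12/5040
(j±m)!: 3!×1!×1!×4!×1!×2! = 288
prefactor² = (2J+1)×Δ×N² = 96/35
  k=0: +1/(0!×3!×1!×1!×0!×1!) = 1/6
  k=1: −1/(1!×2!×0!×0!×1!×2!) = -1/4
Σ = -1/12  ⇒  CG² = 96/35×(-1/12)² = 2/105
CG = −√(2/105) = -0.138013

−√(2/105) ≈ -0.138013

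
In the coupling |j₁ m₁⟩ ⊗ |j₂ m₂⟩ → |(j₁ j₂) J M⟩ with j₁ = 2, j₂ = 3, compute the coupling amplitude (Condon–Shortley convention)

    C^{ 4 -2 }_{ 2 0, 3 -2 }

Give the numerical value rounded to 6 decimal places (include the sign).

+√(12/35) ≈ +0.585540

√[9·1!3!5!/10! · 2!2!1!5!2!6!] = √(8640/7)
  +(−1)^0/∏(0,1,2,1,1,4)! = 1/48  (running 1/48)
  +(−1)^1/∏(1,0,1,0,2,5)! = -1/240  (running 1/60)
⟨..|..⟩ = √(8640/7)·(1/60) = +0.585540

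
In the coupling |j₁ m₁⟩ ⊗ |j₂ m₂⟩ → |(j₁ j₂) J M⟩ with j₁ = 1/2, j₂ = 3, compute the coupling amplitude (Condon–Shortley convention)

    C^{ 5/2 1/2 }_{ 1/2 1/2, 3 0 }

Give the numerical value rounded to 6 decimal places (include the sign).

+0.654654  (= +√(3/7))

j₁+j₂−J=1  J+j₁−j₂=0  J−j₁+j₂=5  j₁+j₂+J+1=7
(j₁±m₁, j₂±m₂, J±M) = (1,0,3,3,3,2)
P² = 432/7
sum k=0..0:
  [0] +1/12 = 1/12
S = 1/12
C² = P²·S² = 3/7 ; C = +0.654654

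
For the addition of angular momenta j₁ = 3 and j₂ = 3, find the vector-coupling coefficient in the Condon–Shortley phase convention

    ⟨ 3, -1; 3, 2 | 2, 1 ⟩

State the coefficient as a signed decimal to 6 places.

−√(5/28) ≈ -0.422577

√[5·4!2!2!/9! · 2!4!5!1!3!1!] = √(320/7)
  +(−1)^3/∏(3,1,1,2,1,0)! = -1/12  (running -1/12)
  +(−1)^4/∏(4,0,0,1,2,1)! = 1/48  (running -1/16)
⟨..|..⟩ = √(320/7)·(-1/16) = -0.422577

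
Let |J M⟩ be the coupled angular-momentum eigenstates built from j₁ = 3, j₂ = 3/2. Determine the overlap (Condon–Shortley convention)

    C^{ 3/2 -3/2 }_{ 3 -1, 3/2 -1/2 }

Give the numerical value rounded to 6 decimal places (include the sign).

√[4·3!3!0!/7! · 2!4!1!2!0!3!] = √(576/35)
  +(−1)^1/∏(1,2,3,0,0,0)! = -1/12  (running -1/12)
⟨..|..⟩ = √(576/35)·(-1/12) = -0.338062

−√(4/35) ≈ -0.338062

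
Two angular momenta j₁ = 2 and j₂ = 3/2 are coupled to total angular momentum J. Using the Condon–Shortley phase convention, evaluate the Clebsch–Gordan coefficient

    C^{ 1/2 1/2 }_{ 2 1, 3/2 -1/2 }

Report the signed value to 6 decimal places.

√[2·3!1!0!/5! · 3!1!1!2!1!0!] = √(6/5)
  +(−1)^1/∏(1,2,0,0,1,0)! = -1/2  (running -1/2)
⟨..|..⟩ = √(6/5)·(-1/2) = -0.547723

−√(3/10) = -0.547723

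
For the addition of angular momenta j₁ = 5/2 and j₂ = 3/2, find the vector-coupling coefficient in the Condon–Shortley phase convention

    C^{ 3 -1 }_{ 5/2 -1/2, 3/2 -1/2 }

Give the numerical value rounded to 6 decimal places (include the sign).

triangle: 1!×4!×2!/8! = 48/40320
(j±m)!: 2!×3!×1!×2!×2!×4! = 1152
prefactor² = (2J+1)×Δ×N² = 48/5
  k=0: +1/(0!×1!×3!×1!×1!×1!) = 1/6
  k=1: −1/(1!×0!×2!×0!×2!×2!) = -1/8
Σ = 1/24  ⇒  CG² = 48/5×1/24² = 1/60
CG = +√(1/60) = +0.129099

+√(1/60) ≈ +0.129099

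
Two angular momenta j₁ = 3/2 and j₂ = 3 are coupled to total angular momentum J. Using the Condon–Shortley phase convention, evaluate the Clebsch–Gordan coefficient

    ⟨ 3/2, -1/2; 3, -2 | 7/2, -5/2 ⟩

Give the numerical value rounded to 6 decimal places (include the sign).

triangle: 1!*2!*5!/9! = 240/362880
(j±m)!: 1!*2!*1!*5!*1!*6! = 172800
prefactor² = (2J+1)*Δ*N² = 6400/7
  k=0: +1/(0!*1!*2!*1!*0!*4!) = 1/48
  k=1: −1/(1!*0!*1!*0!*1!*5!) = -1/120
Σ = 1/80  ⇒  CG² = 6400/7*1/80² = 1/7
CG = +√(1/7) = +0.377964

+0.377964  (= +√(1/7))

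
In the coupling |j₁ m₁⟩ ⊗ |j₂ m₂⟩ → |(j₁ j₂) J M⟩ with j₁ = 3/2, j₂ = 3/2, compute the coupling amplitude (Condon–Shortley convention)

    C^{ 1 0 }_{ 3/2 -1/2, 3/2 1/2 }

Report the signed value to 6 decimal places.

−√(1/20) ≈ -0.223607

triangle: 2!·1!·1!/5! = 2/120
(j±m)!: 1!·2!·2!·1!·1!·1! = 4
prefactor² = (2J+1)·Δ·N² = 1/5
  k=1: −1/(1!·1!·1!·1!·0!·0!) = -1
  k=2: +1/(2!·0!·0!·0!·1!·1!) = 1/2
Σ = -1/2  ⇒  CG² = 1/5·(-1/2)² = 1/20
CG = −√(1/20) = -0.223607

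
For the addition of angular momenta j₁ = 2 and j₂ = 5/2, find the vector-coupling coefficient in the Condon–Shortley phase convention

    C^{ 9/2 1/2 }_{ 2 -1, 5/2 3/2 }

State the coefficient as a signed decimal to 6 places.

+0.398410

j₁+j₂−J=0  J+j₁−j₂=4  J−j₁+j₂=5  j₁+j₂+J+1=10
(j₁±m₁, j₂±m₂, J±M) = (1,3,4,1,5,4)
P² = 23040/7
sum k=0..0:
  [0] +1/144 = 1/144
S = 1/144
C² = P²·S² = 10/63 ; C = +0.398410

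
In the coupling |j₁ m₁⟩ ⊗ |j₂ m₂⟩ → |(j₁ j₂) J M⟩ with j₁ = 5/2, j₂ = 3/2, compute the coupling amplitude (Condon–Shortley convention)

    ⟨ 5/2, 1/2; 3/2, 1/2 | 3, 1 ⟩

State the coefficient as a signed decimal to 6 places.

√[7·1!4!2!/8! · 3!2!2!1!4!2!] = √(48/5)
  +(−1)^0/∏(0,1,2,2,2,0)! = 1/8  (running 1/8)
  +(−1)^1/∏(1,0,1,1,3,1)! = -1/6  (running -1/24)
⟨..|..⟩ = √(48/5)·(-1/24) = -0.129099

−√(1/60) ≈ -0.129099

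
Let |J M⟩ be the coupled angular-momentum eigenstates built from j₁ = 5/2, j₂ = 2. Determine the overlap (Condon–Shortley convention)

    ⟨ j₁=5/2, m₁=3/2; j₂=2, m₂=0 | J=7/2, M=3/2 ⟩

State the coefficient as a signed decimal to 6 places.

+0.534522

triangle: 1!*4!*3!/9! = 144/362880
(j±m)!: 4!*1!*2!*2!*5!*2! = 23040
prefactor² = (2J+1)*Δ*N² = 512/7
  k=0: +1/(0!*1!*1!*2!*3!*1!) = 1/12
  k=1: −1/(1!*0!*0!*1!*4!*2!) = -1/48
Σ = 1/16  ⇒  CG² = 512/7*1/16² = 2/7
CG = +√(2/7) = +0.534522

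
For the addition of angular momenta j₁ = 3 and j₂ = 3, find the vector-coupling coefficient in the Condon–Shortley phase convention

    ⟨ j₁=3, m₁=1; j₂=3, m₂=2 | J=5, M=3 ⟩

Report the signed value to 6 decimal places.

-0.408248

√[11·1!5!5!/12! · 4!2!5!1!8!2!] = √(153600)
  +(−1)^0/∏(0,1,2,5,3,0)! = 1/1440  (running 1/1440)
  +(−1)^1/∏(1,0,1,4,4,1)! = -1/576  (running -1/960)
⟨..|..⟩ = √(153600)·(-1/960) = -0.408248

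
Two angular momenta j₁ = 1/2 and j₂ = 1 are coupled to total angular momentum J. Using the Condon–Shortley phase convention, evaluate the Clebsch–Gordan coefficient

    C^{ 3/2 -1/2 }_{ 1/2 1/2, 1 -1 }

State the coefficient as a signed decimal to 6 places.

+√(1/3) = +0.577350

√[4·0!1!2!/4! · 1!0!0!2!1!2!] = √(4/3)
  +(−1)^0/∏(0,0,0,0,1,2)! = 1/2  (running 1/2)
⟨..|..⟩ = √(4/3)·(1/2) = +0.577350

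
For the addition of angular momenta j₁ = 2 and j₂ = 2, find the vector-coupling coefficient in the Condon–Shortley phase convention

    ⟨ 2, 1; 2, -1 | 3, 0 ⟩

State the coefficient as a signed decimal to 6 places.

+√(2/5) = +0.632456

√[7·1!3!3!/8! · 3!1!1!3!3!3!] = √(81/10)
  +(−1)^0/∏(0,1,1,1,2,2)! = 1/4  (running 1/4)
  +(−1)^1/∏(1,0,0,0,3,3)! = -1/36  (running 2/9)
⟨..|..⟩ = √(81/10)·(2/9) = +0.632456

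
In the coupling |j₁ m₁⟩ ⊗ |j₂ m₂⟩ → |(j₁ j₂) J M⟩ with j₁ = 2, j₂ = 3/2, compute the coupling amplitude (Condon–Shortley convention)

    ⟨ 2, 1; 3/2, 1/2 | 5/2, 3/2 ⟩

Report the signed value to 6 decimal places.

triangle: 1!×3!×2!/7! = 12/5040
(j±m)!: 3!×1!×2!×1!×4!×1! = 288
prefactor² = (2J+1)×Δ×N² = 144/35
  k=0: +1/(0!×1!×1!×2!×2!×0!) = 1/4
  k=1: −1/(1!×0!×0!×1!×3!×1!) = -1/6
Σ = 1/12  ⇒  CG² = 144/35×1/12² = 1/35
CG = +√(1/35) = +0.169031

+√(1/35) = +0.169031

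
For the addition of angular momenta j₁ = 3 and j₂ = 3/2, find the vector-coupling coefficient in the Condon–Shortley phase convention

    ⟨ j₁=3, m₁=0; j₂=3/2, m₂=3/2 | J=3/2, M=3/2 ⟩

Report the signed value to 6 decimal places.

triangle: 3!×3!×0!/7! = 36/5040
(j±m)!: 3!×3!×3!×0!×3!×0! = 1296
prefactor² = (2J+1)×Δ×N² = 1296/35
  k=3: −1/(3!×0!×0!×0!×3!×0!) = -1/36
Σ = -1/36  ⇒  CG² = 1296/35×(-1/36)² = 1/35
CG = −√(1/35) = -0.169031

-0.169031  (= −√(1/35))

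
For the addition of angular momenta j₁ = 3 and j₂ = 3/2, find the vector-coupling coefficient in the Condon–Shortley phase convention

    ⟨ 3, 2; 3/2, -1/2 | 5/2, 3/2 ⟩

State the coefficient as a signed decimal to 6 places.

+√(1/14) = +0.267261

j₁+j₂−J=2  J+j₁−j₂=4  J−j₁+j₂=1  j₁+j₂+J+1=8
(j₁±m₁, j₂±m₂, J±M) = (5,1,1,2,4,1)
P² = 288/7
sum k=0..1:
  [0] +1/12 = 1/12
  [1] −1/24 = -1/24
S = 1/24
C² = P²·S² = 1/14 ; C = +0.267261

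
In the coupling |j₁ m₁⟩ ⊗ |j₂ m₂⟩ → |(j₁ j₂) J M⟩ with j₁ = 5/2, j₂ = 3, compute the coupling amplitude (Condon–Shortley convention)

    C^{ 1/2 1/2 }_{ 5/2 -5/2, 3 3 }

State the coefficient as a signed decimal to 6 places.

−√(2/7) ≈ -0.534522

√[2·5!0!1!/7! · 0!5!6!0!1!0!] = √(28800/7)
  +(−1)^5/∏(5,0,0,1,0,0)! = -1/120  (running -1/120)
⟨..|..⟩ = √(28800/7)·(-1/120) = -0.534522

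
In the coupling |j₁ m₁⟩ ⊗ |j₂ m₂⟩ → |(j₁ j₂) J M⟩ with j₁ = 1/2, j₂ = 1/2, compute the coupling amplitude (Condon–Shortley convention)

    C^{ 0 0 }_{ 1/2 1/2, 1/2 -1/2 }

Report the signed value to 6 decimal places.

√[1·1!0!0!/2! · 1!0!0!1!0!0!] = √(1/2)
  +(−1)^0/∏(0,1,0,0,0,0)! = 1  (running 1)
⟨..|..⟩ = √(1/2)·(1) = +0.707107

+√(1/2) = +0.707107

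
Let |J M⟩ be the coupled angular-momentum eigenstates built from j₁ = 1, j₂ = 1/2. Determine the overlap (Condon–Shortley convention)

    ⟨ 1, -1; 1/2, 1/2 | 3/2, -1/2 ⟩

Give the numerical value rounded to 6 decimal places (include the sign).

√[4·0!2!1!/4! · 0!2!1!0!1!2!] = √(4/3)
  +(−1)^0/∏(0,0,2,1,0,0)! = 1/2  (running 1/2)
⟨..|..⟩ = √(4/3)·(1/2) = +0.577350

+√(1/3) = +0.577350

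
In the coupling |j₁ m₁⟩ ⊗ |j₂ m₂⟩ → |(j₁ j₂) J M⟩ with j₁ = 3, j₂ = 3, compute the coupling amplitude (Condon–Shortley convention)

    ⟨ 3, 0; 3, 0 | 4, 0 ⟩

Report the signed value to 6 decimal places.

-0.483494  (= −√(18/77))

j₁+j₂−J=2  J+j₁−j₂=4  J−j₁+j₂=4  j₁+j₂+J+1=11
(j₁±m₁, j₂±m₂, J±M) = (3,3,3,3,4,4)
P² = 373248/1925
sum k=0..2:
  [0] +1/72 = 1/72
  [1] −1/16 = -1/16
  [2] +1/72 = 1/72
S = -5/144
C² = P²·S² = 18/77 ; C = -0.483494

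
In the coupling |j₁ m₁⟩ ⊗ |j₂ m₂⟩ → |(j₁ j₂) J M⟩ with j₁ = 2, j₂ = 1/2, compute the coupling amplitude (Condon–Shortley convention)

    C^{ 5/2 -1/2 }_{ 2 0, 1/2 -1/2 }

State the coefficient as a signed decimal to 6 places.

√[6·0!4!1!/6! · 2!2!0!1!2!3!] = √(48/5)
  +(−1)^0/∏(0,0,2,0,2,1)! = 1/4  (running 1/4)
⟨..|..⟩ = √(48/5)·(1/4) = +0.774597

+0.774597  (= +√(3/5))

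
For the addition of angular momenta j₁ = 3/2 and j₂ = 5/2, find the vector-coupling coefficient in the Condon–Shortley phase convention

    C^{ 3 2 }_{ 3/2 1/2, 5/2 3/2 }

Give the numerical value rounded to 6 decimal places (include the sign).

−√(1/12) ≈ -0.288675

j₁+j₂−J=1  J+j₁−j₂=2  J−j₁+j₂=4  j₁+j₂+J+1=8
(j₁±m₁, j₂±m₂, J±M) = (2,1,4,1,5,1)
P² = 48
sum k=0..1:
  [0] +1/24 = 1/24
  [1] −1/12 = -1/12
S = -1/24
C² = P²·S² = 1/12 ; C = -0.288675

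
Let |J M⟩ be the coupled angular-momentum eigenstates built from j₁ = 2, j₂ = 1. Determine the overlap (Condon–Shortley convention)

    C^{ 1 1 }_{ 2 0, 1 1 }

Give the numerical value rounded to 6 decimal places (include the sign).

√[3·2!2!0!/5! · 2!2!2!0!2!0!] = √(8/5)
  +(−1)^2/∏(2,0,0,0,2,0)! = 1/4  (running 1/4)
⟨..|..⟩ = √(8/5)·(1/4) = +0.316228

+0.316228  (= +√(1/10))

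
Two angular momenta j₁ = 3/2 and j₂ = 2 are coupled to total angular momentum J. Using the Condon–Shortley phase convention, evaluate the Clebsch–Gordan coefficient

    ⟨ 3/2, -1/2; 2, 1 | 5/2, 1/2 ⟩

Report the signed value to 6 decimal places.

j₁+j₂−J=1  J+j₁−j₂=2  J−j₁+j₂=3  j₁+j₂+J+1=7
(j₁±m₁, j₂±m₂, J±M) = (1,2,3,1,3,2)
P² = 72/35
sum k=0..1:
  [0] +1/12 = 1/12
  [1] −1/2 = -1/2
S = -5/12
C² = P²·S² = 5/14 ; C = -0.597614

-0.597614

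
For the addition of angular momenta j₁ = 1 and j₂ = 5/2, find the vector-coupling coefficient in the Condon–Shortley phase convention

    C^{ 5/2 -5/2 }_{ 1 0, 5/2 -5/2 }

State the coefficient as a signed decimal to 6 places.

triangle: 1!·1!·4!/7! = 24/5040
(j±m)!: 1!·1!·0!·5!·0!·5! = 14400
prefactor² = (2J+1)·Δ·N² = 2880/7
  k=0: +1/(0!·1!·1!·0!·0!·4!) = 1/24
Σ = 1/24  ⇒  CG² = 2880/7·1/24² = 5/7
CG = +√(5/7) = +0.845154

+√(5/7) ≈ +0.845154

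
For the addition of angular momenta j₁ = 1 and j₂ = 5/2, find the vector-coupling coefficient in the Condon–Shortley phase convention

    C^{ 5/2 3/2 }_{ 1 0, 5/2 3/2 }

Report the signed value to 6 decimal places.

−√(9/35) = -0.507093

triangle: 1!×1!×4!/7! = 24/5040
(j±m)!: 1!×1!×4!×1!×4!×1! = 576
prefactor² = (2J+1)×Δ×N² = 576/35
  k=0: +1/(0!×1!×1!×4!×0!×0!) = 1/24
  k=1: −1/(1!×0!×0!×3!×1!×1!) = -1/6
Σ = -1/8  ⇒  CG² = 576/35×(-1/8)² = 9/35
CG = −√(9/35) = -0.507093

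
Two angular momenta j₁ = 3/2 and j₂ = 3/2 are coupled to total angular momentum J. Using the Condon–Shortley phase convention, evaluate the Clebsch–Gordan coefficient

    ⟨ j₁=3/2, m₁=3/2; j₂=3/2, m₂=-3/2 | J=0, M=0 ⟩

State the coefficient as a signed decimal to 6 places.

+√(1/4) ≈ +0.500000

√[1·3!0!0!/4! · 3!0!0!3!0!0!] = √(9)
  +(−1)^0/∏(0,3,0,0,0,0)! = 1/6  (running 1/6)
⟨..|..⟩ = √(9)·(1/6) = +0.500000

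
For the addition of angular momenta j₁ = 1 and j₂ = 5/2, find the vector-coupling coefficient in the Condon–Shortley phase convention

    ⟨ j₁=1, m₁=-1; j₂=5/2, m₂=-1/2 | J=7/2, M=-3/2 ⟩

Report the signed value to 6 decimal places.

triangle: 0!*2!*5!/8! = 240/40320
(j±m)!: 0!*2!*2!*3!*2!*5! = 5760
prefactor² = (2J+1)*Δ*N² = 1920/7
  k=0: +1/(0!*0!*2!*2!*0!*3!) = 1/24
Σ = 1/24  ⇒  CG² = 1920/7*1/24² = 10/21
CG = +√(10/21) = +0.690066

+√(10/21) ≈ +0.690066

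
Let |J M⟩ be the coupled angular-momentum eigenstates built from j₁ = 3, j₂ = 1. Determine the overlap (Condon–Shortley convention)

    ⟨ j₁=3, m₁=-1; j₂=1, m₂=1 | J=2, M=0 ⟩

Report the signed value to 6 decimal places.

j₁+j₂−J=2  J+j₁−j₂=4  J−j₁+j₂=0  j₁+j₂+J+1=7
(j₁±m₁, j₂±m₂, J±M) = (2,4,2,0,2,2)
P² = 128/7
sum k=2..2:
  [2] +1/8 = 1/8
S = 1/8
C² = P²·S² = 2/7 ; C = +0.534522

+0.534522  (= +√(2/7))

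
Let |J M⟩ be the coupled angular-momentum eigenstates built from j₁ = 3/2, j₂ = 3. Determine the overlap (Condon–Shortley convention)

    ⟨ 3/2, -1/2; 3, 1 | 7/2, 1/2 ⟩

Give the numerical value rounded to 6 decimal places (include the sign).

j₁+j₂−J=1  J+j₁−j₂=2  J−j₁+j₂=5  j₁+j₂+J+1=9
(j₁±m₁, j₂±m₂, J±M) = (1,2,4,2,4,3)
P² = 512/7
sum k=0..1:
  [0] +1/48 = 1/48
  [1] −1/12 = -1/12
S = -1/16
C² = P²·S² = 2/7 ; C = -0.534522

−√(2/7) ≈ -0.534522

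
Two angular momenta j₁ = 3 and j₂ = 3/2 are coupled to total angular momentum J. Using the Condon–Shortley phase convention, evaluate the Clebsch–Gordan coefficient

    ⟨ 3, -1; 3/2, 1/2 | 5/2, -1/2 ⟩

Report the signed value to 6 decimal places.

−√(1/70) ≈ -0.119523

j₁+j₂−J=2  J+j₁−j₂=4  J−j₁+j₂=1  j₁+j₂+J+1=8
(j₁±m₁, j₂±m₂, J±M) = (2,4,2,1,2,3)
P² = 288/35
sum k=1..2:
  [1] −1/6 = -1/6
  [2] +1/8 = 1/8
S = -1/24
C² = P²·S² = 1/70 ; C = -0.119523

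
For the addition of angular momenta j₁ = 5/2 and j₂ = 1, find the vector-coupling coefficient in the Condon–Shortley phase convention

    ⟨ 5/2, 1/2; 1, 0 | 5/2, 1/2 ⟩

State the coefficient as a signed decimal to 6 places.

√[6·1!4!1!/7! · 3!2!1!1!3!2!] = √(144/35)
  +(−1)^0/∏(0,1,2,1,2,0)! = 1/4  (running 1/4)
  +(−1)^1/∏(1,0,1,0,3,1)! = -1/6  (running 1/12)
⟨..|..⟩ = √(144/35)·(1/12) = +0.169031

+0.169031  (= +√(1/35))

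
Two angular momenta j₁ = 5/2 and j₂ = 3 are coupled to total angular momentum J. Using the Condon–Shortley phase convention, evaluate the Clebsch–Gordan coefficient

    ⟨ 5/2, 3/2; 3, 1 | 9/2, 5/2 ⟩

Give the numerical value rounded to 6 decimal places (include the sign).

+0.317821

triangle: 1!*4!*5!/11! = 2880/39916800
(j±m)!: 4!*1!*4!*2!*7!*2! = 11612160
prefactor² = (2J+1)*Δ*N² = 92160/11
  k=0: +1/(0!*1!*1!*4!*3!*1!) = 1/144
  k=1: −1/(1!*0!*0!*3!*4!*2!) = -1/288
Σ = 1/288  ⇒  CG² = 92160/11*1/288² = 10/99
CG = +√(10/99) = +0.317821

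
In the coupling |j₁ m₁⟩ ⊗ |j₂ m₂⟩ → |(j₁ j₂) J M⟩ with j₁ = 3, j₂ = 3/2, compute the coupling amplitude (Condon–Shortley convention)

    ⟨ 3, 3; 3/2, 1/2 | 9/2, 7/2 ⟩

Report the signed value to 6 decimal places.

+√(1/3) = +0.577350

j₁+j₂−J=0  J+j₁−j₂=6  J−j₁+j₂=3  j₁+j₂+J+1=10
(j₁±m₁, j₂±m₂, J±M) = (6,0,2,1,8,1)
P² = 691200
sum k=0..0:
  [0] +1/1440 = 1/1440
S = 1/1440
C² = P²·S² = 1/3 ; C = +0.577350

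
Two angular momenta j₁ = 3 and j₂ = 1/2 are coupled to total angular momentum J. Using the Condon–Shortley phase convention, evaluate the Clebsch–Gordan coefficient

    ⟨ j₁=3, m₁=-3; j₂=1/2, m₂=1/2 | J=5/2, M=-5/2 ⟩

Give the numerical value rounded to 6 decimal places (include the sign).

√[6·1!5!0!/7! · 0!6!1!0!0!5!] = √(86400/7)
  +(−1)^1/∏(1,0,5,0,0,0)! = -1/120  (running -1/120)
⟨..|..⟩ = √(86400/7)·(-1/120) = -0.925820

-0.925820  (= −√(6/7))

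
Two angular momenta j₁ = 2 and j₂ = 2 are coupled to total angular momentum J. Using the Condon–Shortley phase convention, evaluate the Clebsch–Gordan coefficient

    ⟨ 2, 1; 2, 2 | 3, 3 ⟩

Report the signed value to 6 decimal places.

triangle: 1!×3!×3!/8! = 36/40320
(j±m)!: 3!×1!×4!×0!×6!×0! = 103680
prefactor² = (2J+1)×Δ×N² = 648
  k=1: −1/(1!×0!×0!×3!×3!×0!) = -1/36
Σ = -1/36  ⇒  CG² = 648×(-1/36)² = 1/2
CG = −√(1/2) = -0.707107

-0.707107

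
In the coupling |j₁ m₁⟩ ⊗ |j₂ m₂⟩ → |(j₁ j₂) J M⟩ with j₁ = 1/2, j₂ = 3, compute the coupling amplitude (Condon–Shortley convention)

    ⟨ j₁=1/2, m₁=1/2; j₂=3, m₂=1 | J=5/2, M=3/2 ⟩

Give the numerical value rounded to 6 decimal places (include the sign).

+0.534522  (= +√(2/7))

j₁+j₂−J=1  J+j₁−j₂=0  J−j₁+j₂=5  j₁+j₂+J+1=7
(j₁±m₁, j₂±m₂, J±M) = (1,0,4,2,4,1)
P² = 1152/7
sum k=0..0:
  [0] +1/24 = 1/24
S = 1/24
C² = P²·S² = 2/7 ; C = +0.534522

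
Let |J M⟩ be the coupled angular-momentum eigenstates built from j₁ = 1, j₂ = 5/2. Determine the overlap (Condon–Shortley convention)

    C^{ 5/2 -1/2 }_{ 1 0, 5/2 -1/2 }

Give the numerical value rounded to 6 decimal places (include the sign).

+√(1/35) = +0.169031

√[6·1!1!4!/7! · 1!1!2!3!2!3!] = √(144/35)
  +(−1)^0/∏(0,1,1,2,0,2)! = 1/4  (running 1/4)
  +(−1)^1/∏(1,0,0,1,1,3)! = -1/6  (running 1/12)
⟨..|..⟩ = √(144/35)·(1/12) = +0.169031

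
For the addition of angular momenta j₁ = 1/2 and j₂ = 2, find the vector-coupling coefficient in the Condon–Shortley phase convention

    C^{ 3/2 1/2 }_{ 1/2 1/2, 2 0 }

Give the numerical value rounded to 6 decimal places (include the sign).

triangle: 1!·0!·3!/5! = 6/120
(j±m)!: 1!·0!·2!·2!·2!·1! = 8
prefactor² = (2J+1)·Δ·N² = 8/5
  k=0: +1/(0!·1!·0!·2!·0!·1!) = 1/2
Σ = 1/2  ⇒  CG² = 8/5·1/2² = 2/5
CG = +√(2/5) = +0.632456

+√(2/5) = +0.632456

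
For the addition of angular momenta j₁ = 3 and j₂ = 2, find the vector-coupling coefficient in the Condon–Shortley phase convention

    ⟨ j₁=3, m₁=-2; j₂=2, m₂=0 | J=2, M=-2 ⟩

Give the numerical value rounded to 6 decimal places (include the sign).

j₁+j₂−J=3  J+j₁−j₂=3  J−j₁+j₂=1  j₁+j₂+J+1=8
(j₁±m₁, j₂±m₂, J±M) = (1,5,2,2,0,4)
P² = 360/7
sum k=2..2:
  [2] +1/12 = 1/12
S = 1/12
C² = P²·S² = 5/14 ; C = +0.597614

+√(5/14) = +0.597614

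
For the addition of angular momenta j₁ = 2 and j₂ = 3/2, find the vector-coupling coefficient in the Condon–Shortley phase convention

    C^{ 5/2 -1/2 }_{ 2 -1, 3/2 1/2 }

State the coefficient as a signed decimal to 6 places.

j₁+j₂−J=1  J+j₁−j₂=3  J−j₁+j₂=2  j₁+j₂+J+1=7
(j₁±m₁, j₂±m₂, J±M) = (1,3,2,1,2,3)
P² = 72/35
sum k=0..1:
  [0] +1/12 = 1/12
  [1] −1/2 = -1/2
S = -5/12
C² = P²·S² = 5/14 ; C = -0.597614

−√(5/14) = -0.597614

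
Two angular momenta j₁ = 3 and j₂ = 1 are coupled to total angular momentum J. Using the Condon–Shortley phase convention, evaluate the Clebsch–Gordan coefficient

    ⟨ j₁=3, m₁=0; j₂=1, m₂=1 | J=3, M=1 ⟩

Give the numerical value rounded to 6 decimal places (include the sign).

−√(1/2) = -0.707107

triangle: 1!×5!×1!/8! = 120/40320
(j±m)!: 3!×3!×2!×0!×4!×2! = 3456
prefactor² = (2J+1)×Δ×N² = 72
  k=1: −1/(1!×0!×2!×1!×3!×0!) = -1/12
Σ = -1/12  ⇒  CG² = 72×(-1/12)² = 1/2
CG = −√(1/2) = -0.707107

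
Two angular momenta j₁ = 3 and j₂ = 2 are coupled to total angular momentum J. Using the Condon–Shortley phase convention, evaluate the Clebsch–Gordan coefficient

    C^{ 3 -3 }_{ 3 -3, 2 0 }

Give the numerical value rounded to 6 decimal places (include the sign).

+√(5/12) = +0.645497

triangle: 2!·4!·2!/9! = 96/362880
(j±m)!: 0!·6!·2!·2!·0!·6! = 2073600
prefactor² = (2J+1)·Δ·N² = 3840
  k=2: +1/(2!·0!·4!·0!·0!·2!) = 1/96
Σ = 1/96  ⇒  CG² = 3840·1/96² = 5/12
CG = +√(5/12) = +0.645497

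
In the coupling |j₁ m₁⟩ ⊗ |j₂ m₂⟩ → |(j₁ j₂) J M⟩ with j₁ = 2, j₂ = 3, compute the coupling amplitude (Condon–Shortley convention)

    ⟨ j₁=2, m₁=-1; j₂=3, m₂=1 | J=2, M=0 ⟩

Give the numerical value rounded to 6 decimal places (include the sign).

√[5·3!1!3!/8! · 1!3!4!2!2!2!] = √(36/7)
  +(−1)^2/∏(2,1,1,2,0,1)! = 1/4  (running 1/4)
  +(−1)^3/∏(3,0,0,1,1,2)! = -1/12  (running 1/6)
⟨..|..⟩ = √(36/7)·(1/6) = +0.377964

+√(1/7) = +0.377964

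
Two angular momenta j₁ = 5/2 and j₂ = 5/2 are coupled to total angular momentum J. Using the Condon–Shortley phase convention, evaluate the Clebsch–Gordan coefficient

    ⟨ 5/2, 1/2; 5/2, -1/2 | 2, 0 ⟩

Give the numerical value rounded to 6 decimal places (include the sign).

-0.436436

√[5·3!2!2!/8! · 3!2!2!3!2!2!] = √(12/7)
  +(−1)^0/∏(0,3,2,2,0,0)! = 1/24  (running 1/24)
  +(−1)^1/∏(1,2,1,1,1,1)! = -1/2  (running -11/24)
  +(−1)^2/∏(2,1,0,0,2,2)! = 1/8  (running -1/3)
⟨..|..⟩ = √(12/7)·(-1/3) = -0.436436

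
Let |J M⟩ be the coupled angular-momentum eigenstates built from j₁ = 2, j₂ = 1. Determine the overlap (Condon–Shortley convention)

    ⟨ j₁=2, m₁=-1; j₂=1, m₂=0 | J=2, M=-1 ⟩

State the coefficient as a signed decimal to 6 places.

triangle: 1!*3!*1!/6! = 6/720
(j±m)!: 1!*3!*1!*1!*1!*3! = 36
prefactor² = (2J+1)*Δ*N² = 3/2
  k=0: +1/(0!*1!*3!*1!*0!*0!) = 1/6
  k=1: −1/(1!*0!*2!*0!*1!*1!) = -1/2
Σ = -1/3  ⇒  CG² = 3/2*(-1/3)² = 1/6
CG = −√(1/6) = -0.408248

-0.408248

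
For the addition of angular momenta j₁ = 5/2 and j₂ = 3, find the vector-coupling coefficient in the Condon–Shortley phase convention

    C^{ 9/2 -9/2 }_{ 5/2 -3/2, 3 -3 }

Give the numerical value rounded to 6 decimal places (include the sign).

√[10·1!4!5!/11! · 1!4!0!6!0!9!] = √(49766400/11)
  +(−1)^0/∏(0,1,4,0,0,5)! = 1/2880  (running 1/2880)
⟨..|..⟩ = √(49766400/11)·(1/2880) = +0.738549

+√(6/11) ≈ +0.738549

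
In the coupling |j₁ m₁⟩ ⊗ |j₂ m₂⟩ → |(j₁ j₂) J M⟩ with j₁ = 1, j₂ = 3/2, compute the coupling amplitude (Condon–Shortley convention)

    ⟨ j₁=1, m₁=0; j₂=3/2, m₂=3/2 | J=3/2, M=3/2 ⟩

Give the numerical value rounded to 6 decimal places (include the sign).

−√(3/5) ≈ -0.774597

j₁+j₂−J=1  J+j₁−j₂=1  J−j₁+j₂=2  j₁+j₂+J+1=5
(j₁±m₁, j₂±m₂, J±M) = (1,1,3,0,3,0)
P² = 12/5
sum k=1..1:
  [1] −1/2 = -1/2
S = -1/2
C² = P²·S² = 3/5 ; C = -0.774597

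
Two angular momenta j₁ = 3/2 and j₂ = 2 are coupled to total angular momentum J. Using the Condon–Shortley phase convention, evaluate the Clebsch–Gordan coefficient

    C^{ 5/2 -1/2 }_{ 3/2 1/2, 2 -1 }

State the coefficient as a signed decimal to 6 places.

triangle: 1!×2!×3!/7! = 12/5040
(j±m)!: 2!×1!×1!×3!×2!×3! = 144
prefactor² = (2J+1)×Δ×N² = 72/35
  k=0: +1/(0!×1!×1!×1!×1!×2!) = 1/2
  k=1: −1/(1!×0!×0!×0!×2!×3!) = -1/12
Σ = 5/12  ⇒  CG² = 72/35×5/12² = 5/14
CG = +√(5/14) = +0.597614

+√(5/14) ≈ +0.597614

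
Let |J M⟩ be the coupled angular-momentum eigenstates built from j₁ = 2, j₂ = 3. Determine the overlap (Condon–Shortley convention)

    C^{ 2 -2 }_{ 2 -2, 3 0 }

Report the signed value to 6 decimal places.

j₁+j₂−J=3  J+j₁−j₂=1  J−j₁+j₂=3  j₁+j₂+J+1=8
(j₁±m₁, j₂±m₂, J±M) = (0,4,3,3,0,4)
P² = 648/7
sum k=3..3:
  [3] −1/36 = -1/36
S = -1/36
C² = P²·S² = 1/14 ; C = -0.267261

-0.267261  (= −√(1/14))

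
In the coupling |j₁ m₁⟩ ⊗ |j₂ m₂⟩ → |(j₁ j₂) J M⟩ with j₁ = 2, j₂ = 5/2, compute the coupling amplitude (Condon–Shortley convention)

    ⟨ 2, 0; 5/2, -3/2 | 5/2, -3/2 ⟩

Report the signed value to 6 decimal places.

triangle: 2!*2!*3!/8! = 24/40320
(j±m)!: 2!*2!*1!*4!*1!*4! = 2304
prefactor² = (2J+1)*Δ*N² = 288/35
  k=0: +1/(0!*2!*2!*1!*0!*2!) = 1/8
  k=1: −1/(1!*1!*1!*0!*1!*3!) = -1/6
Σ = -1/24  ⇒  CG² = 288/35*(-1/24)² = 1/70
CG = −√(1/70) = -0.119523

−√(1/70) = -0.119523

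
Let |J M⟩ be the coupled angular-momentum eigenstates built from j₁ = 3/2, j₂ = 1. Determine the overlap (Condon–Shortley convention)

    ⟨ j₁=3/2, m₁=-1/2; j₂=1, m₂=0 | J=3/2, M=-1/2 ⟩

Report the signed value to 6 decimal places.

√[4·1!2!1!/5! · 1!2!1!1!1!2!] = √(4/15)
  +(−1)^0/∏(0,1,2,1,0,0)! = 1/2  (running 1/2)
  +(−1)^1/∏(1,0,1,0,1,1)! = -1  (running -1/2)
⟨..|..⟩ = √(4/15)·(-1/2) = -0.258199

-0.258199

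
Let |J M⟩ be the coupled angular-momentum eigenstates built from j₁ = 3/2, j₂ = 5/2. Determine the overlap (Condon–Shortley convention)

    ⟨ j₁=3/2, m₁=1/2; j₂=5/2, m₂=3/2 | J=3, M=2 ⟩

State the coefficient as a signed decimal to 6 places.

−√(1/12) = -0.288675

triangle: 1!*2!*4!/8! = 48/40320
(j±m)!: 2!*1!*4!*1!*5!*1! = 5760
prefactor² = (2J+1)*Δ*N² = 48
  k=0: +1/(0!*1!*1!*4!*1!*0!) = 1/24
  k=1: −1/(1!*0!*0!*3!*2!*1!) = -1/12
Σ = -1/24  ⇒  CG² = 48*(-1/24)² = 1/12
CG = −√(1/12) = -0.288675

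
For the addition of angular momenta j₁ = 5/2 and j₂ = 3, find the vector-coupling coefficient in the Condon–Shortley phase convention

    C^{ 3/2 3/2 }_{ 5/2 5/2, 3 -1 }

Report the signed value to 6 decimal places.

+√(1/14) = +0.267261

triangle: 4!×1!×2!/8! = 48/40320
(j±m)!: 5!×0!×2!×4!×3!×0! = 34560
prefactor² = (2J+1)×Δ×N² = 1152/7
  k=0: +1/(0!×4!×0!×2!×1!×0!) = 1/48
Σ = 1/48  ⇒  CG² = 1152/7×1/48² = 1/14
CG = +√(1/14) = +0.267261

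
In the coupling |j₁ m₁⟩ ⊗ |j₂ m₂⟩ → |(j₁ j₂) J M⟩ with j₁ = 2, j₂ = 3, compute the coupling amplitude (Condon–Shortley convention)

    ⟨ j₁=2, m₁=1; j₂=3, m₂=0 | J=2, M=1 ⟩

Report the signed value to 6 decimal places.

√[5·3!1!3!/8! · 3!1!3!3!3!1!] = √(81/14)
  +(−1)^0/∏(0,3,1,3,0,0)! = 1/36  (running 1/36)
  +(−1)^1/∏(1,2,0,2,1,1)! = -1/4  (running -2/9)
⟨..|..⟩ = √(81/14)·(-2/9) = -0.534522

-0.534522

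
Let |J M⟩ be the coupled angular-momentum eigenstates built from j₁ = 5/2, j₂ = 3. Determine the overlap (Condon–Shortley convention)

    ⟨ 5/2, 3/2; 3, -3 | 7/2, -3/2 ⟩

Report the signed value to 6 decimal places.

triangle: 2!*3!*4!/10! = 288/3628800
(j±m)!: 4!*1!*0!*6!*2!*5! = 4147200
prefactor² = (2J+1)*Δ*N² = 18432/7
  k=0: +1/(0!*2!*1!*0!*2!*4!) = 1/96
Σ = 1/96  ⇒  CG² = 18432/7*1/96² = 2/7
CG = +√(2/7) = +0.534522

+√(2/7) ≈ +0.534522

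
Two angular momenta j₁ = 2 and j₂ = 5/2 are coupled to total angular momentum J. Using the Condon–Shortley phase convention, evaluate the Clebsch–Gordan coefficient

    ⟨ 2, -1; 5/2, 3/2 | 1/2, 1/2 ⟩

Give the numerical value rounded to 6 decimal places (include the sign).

√[2·4!0!1!/6! · 1!3!4!1!1!0!] = √(48/5)
  +(−1)^3/∏(3,1,0,1,0,0)! = -1/6  (running -1/6)
⟨..|..⟩ = √(48/5)·(-1/6) = -0.516398

−√(4/15) = -0.516398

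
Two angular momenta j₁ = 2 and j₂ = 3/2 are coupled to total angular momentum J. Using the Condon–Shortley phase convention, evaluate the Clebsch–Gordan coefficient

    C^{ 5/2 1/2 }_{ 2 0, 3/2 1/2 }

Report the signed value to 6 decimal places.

triangle: 1!×3!×2!/7! = 12/5040
(j±m)!: 2!×2!×2!×1!×3!×2! = 96
prefactor² = (2J+1)×Δ×N² = 48/35
  k=0: +1/(0!×1!×2!×2!×1!×0!) = 1/4
  k=1: −1/(1!×0!×1!×1!×2!×1!) = -1/2
Σ = -1/4  ⇒  CG² = 48/35×(-1/4)² = 3/35
CG = −√(3/35) = -0.292770

-0.292770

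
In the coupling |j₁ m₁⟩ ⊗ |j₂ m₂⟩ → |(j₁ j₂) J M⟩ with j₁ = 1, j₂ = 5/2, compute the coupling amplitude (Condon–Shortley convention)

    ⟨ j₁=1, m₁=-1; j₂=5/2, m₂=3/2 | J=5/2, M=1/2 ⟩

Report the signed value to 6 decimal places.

−√(16/35) = -0.676123

triangle: 1!*1!*4!/7! = 24/5040
(j±m)!: 0!*2!*4!*1!*3!*2! = 576
prefactor² = (2J+1)*Δ*N² = 576/35
  k=1: −1/(1!*0!*1!*3!*0!*1!) = -1/6
Σ = -1/6  ⇒  CG² = 576/35*(-1/6)² = 16/35
CG = −√(16/35) = -0.676123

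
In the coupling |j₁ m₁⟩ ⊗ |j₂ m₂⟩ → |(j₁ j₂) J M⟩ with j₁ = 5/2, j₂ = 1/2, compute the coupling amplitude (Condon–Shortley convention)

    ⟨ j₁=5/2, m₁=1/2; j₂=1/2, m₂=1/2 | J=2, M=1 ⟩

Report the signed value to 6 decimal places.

j₁+j₂−J=1  J+j₁−j₂=4  J−j₁+j₂=0  j₁+j₂+J+1=6
(j₁±m₁, j₂±m₂, J±M) = (3,2,1,0,3,1)
P² = 12
sum k=1..1:
  [1] −1/6 = -1/6
S = -1/6
C² = P²·S² = 1/3 ; C = -0.577350

−√(1/3) = -0.577350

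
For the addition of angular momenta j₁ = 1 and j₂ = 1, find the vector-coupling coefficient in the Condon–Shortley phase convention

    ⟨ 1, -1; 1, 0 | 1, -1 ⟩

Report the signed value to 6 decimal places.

j₁+j₂−J=1  J+j₁−j₂=1  J−j₁+j₂=1  j₁+j₂+J+1=4
(j₁±m₁, j₂±m₂, J±M) = (0,2,1,1,0,2)
P² = 1/2
sum k=1..1:
  [1] −1/1 = -1
S = -1
C² = P²·S² = 1/2 ; C = -0.707107

−√(1/2) ≈ -0.707107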